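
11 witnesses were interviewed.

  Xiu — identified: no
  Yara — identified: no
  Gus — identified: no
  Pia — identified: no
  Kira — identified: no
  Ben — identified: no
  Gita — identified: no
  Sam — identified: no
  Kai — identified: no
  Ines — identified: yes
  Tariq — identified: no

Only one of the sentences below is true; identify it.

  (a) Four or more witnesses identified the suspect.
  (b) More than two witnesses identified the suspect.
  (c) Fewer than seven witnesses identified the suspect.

|A| = 11, |A ∩ B| = 1, |A ∖ B| = 10.
(a) requires |A ∩ B| ≥ 4: false.
(b) requires |A ∩ B| > 2: false.
(c) requires |A ∩ B| < 7: true.

(c)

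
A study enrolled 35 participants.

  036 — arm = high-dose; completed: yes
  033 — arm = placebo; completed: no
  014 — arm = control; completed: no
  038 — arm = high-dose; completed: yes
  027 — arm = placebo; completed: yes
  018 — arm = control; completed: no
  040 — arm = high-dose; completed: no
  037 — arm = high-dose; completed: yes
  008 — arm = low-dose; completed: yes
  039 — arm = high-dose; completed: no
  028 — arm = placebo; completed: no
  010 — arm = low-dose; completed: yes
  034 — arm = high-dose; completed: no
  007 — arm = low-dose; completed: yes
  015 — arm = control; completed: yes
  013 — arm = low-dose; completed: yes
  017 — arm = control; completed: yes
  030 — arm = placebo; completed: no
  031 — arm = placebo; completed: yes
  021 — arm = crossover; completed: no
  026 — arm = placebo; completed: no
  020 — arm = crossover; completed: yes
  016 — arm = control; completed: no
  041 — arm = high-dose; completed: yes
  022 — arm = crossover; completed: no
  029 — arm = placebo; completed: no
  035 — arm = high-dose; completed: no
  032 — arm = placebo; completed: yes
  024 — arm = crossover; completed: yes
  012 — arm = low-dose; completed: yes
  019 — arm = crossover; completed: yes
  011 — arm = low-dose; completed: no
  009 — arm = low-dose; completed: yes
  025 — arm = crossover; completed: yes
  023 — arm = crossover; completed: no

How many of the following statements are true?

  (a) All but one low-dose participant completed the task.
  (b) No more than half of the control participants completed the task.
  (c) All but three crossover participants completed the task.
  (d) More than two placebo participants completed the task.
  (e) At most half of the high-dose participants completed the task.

5

(a) low-dose: |A| = 7, |A ∩ B| = 6; needs |A ∖ B| = 1 — true.
(b) control: |A| = 5, |A ∩ B| = 2; needs |A ∩ B| ≤ |A ∖ B| — true.
(c) crossover: |A| = 7, |A ∩ B| = 4; needs |A ∖ B| = 3 — true.
(d) placebo: |A| = 8, |A ∩ B| = 3; needs |A ∩ B| > 2 — true.
(e) high-dose: |A| = 8, |A ∩ B| = 4; needs |A ∩ B| ≤ |A ∖ B| — true.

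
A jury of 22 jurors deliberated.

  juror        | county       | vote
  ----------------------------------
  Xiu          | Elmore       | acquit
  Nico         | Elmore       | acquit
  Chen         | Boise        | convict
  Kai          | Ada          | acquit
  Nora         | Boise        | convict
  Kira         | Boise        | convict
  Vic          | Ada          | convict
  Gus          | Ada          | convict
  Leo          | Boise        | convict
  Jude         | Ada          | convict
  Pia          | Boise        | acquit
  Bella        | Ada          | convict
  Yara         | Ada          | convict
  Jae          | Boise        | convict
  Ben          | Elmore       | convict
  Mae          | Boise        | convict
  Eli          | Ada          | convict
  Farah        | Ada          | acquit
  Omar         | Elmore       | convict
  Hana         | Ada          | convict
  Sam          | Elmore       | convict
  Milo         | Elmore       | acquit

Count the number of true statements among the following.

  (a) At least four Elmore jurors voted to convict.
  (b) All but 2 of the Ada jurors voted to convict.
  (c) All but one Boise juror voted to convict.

(a) Elmore: |A| = 6, |A ∩ B| = 3; needs |A ∩ B| ≥ 4 — false.
(b) Ada: |A| = 9, |A ∩ B| = 7; needs |A ∖ B| = 2 — true.
(c) Boise: |A| = 7, |A ∩ B| = 6; needs |A ∖ B| = 1 — true.

2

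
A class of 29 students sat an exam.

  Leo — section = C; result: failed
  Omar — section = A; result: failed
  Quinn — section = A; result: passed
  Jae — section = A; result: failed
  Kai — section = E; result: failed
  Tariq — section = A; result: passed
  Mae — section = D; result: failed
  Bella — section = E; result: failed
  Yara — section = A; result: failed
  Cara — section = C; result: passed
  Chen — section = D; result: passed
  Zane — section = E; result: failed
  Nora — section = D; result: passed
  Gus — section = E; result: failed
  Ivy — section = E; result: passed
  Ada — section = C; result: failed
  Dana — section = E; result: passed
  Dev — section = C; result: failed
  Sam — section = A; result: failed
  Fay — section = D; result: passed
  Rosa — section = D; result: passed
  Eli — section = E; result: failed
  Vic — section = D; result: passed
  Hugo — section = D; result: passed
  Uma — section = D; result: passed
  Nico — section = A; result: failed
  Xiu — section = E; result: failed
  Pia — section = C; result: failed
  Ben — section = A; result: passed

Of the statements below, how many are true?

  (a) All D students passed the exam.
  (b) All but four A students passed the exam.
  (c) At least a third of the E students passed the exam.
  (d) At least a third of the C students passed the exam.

0

(a) D: |A| = 8, |A ∩ B| = 7; needs A ⊆ B, i.e. every element of A is in B (|A ∖ B| = 0) — false.
(b) A: |A| = 8, |A ∩ B| = 3; needs |A ∖ B| = 4 — false.
(c) E: |A| = 8, |A ∩ B| = 2; needs |A ∩ B| / |A| ≥ 1/3 — false.
(d) C: |A| = 5, |A ∩ B| = 1; needs |A ∩ B| / |A| ≥ 1/3 — false.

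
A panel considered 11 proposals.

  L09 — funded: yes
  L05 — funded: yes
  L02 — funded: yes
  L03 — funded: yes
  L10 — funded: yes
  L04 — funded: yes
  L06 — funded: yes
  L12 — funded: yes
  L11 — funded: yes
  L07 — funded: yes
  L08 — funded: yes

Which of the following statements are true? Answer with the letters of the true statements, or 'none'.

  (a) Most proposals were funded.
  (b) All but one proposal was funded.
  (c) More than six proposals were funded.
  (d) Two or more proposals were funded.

(a), (c), (d)

|A| = 11, |A ∩ B| = 11, |A ∖ B| = 0.
(a) |A ∩ B| > |A ∖ B|: holds.
(b) |A ∖ B| = 1: fails.
(c) |A ∩ B| > 6: holds.
(d) |A ∩ B| ≥ 2: holds.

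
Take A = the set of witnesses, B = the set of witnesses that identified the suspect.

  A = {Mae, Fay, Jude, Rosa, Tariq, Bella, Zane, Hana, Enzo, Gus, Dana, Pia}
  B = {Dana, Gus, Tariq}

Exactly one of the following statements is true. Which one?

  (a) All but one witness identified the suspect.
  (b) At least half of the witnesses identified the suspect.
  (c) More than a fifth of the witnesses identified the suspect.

(c)

|A| = 12, |A ∩ B| = 3, |A ∖ B| = 9.
(a) requires |A ∖ B| = 1: false.
(b) requires |A ∩ B| ≥ |A ∖ B|: false.
(c) requires |A ∩ B| / |A| > 1/5: true.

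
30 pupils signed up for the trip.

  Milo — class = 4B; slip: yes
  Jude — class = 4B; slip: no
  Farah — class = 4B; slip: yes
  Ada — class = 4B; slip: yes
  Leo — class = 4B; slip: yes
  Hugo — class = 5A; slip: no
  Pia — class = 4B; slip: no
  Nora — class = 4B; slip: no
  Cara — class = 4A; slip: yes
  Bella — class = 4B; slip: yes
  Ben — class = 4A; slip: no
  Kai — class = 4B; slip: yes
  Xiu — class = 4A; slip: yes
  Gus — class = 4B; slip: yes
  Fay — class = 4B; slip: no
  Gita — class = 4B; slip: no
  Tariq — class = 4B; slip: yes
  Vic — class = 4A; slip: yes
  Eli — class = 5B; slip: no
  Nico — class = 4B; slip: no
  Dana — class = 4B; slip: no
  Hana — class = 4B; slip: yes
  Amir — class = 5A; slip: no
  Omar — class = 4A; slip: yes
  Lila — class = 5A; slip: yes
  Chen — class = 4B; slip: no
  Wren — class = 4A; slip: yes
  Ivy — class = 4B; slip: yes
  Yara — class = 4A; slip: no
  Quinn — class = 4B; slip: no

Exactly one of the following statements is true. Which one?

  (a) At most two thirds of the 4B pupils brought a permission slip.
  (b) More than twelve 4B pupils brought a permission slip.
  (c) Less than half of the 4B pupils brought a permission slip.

(a)

|A| = 19, |A ∩ B| = 10, |A ∖ B| = 9.
(a) requires |A ∩ B| / |A| ≤ 2/3: true.
(b) requires |A ∩ B| > 12: false.
(c) requires |A ∩ B| < |A ∖ B|: false.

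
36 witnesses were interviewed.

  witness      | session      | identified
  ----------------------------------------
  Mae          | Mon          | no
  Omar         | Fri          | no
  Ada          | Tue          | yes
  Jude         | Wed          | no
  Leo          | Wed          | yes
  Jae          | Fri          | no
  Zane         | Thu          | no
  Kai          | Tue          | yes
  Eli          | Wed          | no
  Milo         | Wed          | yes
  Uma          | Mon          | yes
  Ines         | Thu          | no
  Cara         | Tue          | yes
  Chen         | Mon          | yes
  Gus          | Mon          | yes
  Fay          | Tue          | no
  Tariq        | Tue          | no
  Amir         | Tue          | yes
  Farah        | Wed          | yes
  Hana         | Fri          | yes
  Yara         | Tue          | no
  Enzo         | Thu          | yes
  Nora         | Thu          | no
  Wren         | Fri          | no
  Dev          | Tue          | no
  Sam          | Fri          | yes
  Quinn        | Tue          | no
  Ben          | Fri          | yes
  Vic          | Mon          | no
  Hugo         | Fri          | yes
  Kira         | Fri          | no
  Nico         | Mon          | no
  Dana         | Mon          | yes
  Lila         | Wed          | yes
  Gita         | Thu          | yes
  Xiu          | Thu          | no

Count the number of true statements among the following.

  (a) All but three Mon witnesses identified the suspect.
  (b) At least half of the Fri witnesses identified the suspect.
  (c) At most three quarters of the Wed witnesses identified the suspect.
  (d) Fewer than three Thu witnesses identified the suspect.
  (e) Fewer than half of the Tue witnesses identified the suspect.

(a) Mon: |A| = 7, |A ∩ B| = 4; needs |A ∖ B| = 3 — true.
(b) Fri: |A| = 8, |A ∩ B| = 4; needs |A ∩ B| ≥ |A ∖ B| — true.
(c) Wed: |A| = 6, |A ∩ B| = 4; needs |A ∩ B| / |A| ≤ 3/4 — true.
(d) Thu: |A| = 6, |A ∩ B| = 2; needs |A ∩ B| < 3 — true.
(e) Tue: |A| = 9, |A ∩ B| = 4; needs |A ∩ B| < |A ∖ B| — true.

5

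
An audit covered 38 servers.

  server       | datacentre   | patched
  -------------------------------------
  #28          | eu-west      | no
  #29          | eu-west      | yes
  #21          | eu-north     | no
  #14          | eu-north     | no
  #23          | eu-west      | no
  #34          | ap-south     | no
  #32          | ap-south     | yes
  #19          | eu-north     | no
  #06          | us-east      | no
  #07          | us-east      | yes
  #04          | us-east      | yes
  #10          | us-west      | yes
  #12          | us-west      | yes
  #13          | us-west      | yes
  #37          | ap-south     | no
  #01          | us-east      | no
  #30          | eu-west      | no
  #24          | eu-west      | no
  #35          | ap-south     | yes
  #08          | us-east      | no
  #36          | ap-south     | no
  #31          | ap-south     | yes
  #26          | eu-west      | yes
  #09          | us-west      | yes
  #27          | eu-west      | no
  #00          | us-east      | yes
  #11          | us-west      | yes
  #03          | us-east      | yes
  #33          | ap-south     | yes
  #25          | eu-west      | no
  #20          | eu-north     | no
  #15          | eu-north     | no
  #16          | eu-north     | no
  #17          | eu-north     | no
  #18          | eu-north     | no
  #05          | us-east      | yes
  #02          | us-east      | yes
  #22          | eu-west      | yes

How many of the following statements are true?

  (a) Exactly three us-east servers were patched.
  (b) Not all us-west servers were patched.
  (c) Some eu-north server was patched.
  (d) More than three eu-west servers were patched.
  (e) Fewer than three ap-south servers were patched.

0

(a) us-east: |A| = 9, |A ∩ B| = 6; needs |A ∩ B| = 3 — false.
(b) us-west: |A| = 5, |A ∩ B| = 5; needs A ⊄ B (|A ∖ B| ≥ 1) — false.
(c) eu-north: |A| = 8, |A ∩ B| = 0; needs A ∩ B ≠ ∅ (|A ∩ B| ≥ 1) — false.
(d) eu-west: |A| = 9, |A ∩ B| = 3; needs |A ∩ B| > 3 — false.
(e) ap-south: |A| = 7, |A ∩ B| = 4; needs |A ∩ B| < 3 — false.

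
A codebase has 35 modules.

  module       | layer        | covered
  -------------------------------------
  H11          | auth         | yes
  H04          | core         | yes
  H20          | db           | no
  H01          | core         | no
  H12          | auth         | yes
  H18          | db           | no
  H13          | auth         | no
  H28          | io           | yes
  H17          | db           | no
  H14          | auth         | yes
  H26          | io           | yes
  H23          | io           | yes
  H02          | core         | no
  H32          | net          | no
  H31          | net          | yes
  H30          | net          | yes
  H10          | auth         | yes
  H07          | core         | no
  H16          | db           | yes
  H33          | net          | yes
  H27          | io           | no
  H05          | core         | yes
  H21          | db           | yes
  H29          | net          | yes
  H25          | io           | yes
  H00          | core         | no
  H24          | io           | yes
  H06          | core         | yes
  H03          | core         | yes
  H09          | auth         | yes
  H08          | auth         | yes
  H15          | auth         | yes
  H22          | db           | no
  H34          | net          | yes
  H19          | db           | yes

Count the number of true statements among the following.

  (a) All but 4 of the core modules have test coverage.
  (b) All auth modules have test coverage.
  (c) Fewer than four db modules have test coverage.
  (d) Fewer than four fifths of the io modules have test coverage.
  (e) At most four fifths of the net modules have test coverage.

(a) core: |A| = 8, |A ∩ B| = 4; needs |A ∖ B| = 4 — true.
(b) auth: |A| = 8, |A ∩ B| = 7; needs A ⊆ B, i.e. every element of A is in B (|A ∖ B| = 0) — false.
(c) db: |A| = 7, |A ∩ B| = 3; needs |A ∩ B| < 4 — true.
(d) io: |A| = 6, |A ∩ B| = 5; needs |A ∩ B| / |A| < 4/5 — false.
(e) net: |A| = 6, |A ∩ B| = 5; needs |A ∩ B| / |A| ≤ 4/5 — false.

2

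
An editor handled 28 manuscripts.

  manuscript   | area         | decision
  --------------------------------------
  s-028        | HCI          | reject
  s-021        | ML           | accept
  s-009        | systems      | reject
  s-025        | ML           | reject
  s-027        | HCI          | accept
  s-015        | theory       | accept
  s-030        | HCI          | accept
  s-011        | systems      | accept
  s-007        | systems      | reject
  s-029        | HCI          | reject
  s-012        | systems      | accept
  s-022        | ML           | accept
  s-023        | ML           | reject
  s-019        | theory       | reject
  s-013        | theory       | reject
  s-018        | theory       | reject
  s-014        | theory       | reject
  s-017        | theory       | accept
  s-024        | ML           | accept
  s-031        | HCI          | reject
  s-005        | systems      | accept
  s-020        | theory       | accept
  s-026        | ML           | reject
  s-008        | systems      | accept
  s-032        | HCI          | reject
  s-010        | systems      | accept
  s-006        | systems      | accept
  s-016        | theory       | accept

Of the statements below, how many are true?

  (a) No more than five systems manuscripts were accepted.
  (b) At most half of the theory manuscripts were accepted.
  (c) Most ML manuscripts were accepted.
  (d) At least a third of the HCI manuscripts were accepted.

(a) systems: |A| = 8, |A ∩ B| = 6; needs |A ∩ B| ≤ 5 — false.
(b) theory: |A| = 8, |A ∩ B| = 4; needs |A ∩ B| ≤ |A ∖ B| — true.
(c) ML: |A| = 6, |A ∩ B| = 3; needs |A ∩ B| > |A ∖ B| — false.
(d) HCI: |A| = 6, |A ∩ B| = 2; needs |A ∩ B| / |A| ≥ 1/3 — true.

2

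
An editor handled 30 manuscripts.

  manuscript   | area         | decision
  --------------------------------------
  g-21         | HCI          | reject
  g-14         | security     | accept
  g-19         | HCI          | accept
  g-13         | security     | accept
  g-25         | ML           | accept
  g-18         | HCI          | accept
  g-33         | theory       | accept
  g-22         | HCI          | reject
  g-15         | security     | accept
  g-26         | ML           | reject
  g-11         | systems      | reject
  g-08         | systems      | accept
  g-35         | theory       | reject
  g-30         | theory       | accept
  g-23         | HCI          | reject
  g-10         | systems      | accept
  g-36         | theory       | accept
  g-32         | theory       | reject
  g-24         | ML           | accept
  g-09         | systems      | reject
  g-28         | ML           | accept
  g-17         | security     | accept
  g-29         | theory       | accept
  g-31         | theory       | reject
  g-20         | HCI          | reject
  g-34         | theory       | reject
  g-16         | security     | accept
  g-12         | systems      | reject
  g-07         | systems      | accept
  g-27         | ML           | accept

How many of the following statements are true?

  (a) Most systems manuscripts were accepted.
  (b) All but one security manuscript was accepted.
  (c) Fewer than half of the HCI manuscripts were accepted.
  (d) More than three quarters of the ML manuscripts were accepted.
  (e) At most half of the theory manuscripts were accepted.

3

(a) systems: |A| = 6, |A ∩ B| = 3; needs |A ∩ B| > |A ∖ B| — false.
(b) security: |A| = 5, |A ∩ B| = 5; needs |A ∖ B| = 1 — false.
(c) HCI: |A| = 6, |A ∩ B| = 2; needs |A ∩ B| < |A ∖ B| — true.
(d) ML: |A| = 5, |A ∩ B| = 4; needs |A ∩ B| / |A| > 3/4 — true.
(e) theory: |A| = 8, |A ∩ B| = 4; needs |A ∩ B| ≤ |A ∖ B| — true.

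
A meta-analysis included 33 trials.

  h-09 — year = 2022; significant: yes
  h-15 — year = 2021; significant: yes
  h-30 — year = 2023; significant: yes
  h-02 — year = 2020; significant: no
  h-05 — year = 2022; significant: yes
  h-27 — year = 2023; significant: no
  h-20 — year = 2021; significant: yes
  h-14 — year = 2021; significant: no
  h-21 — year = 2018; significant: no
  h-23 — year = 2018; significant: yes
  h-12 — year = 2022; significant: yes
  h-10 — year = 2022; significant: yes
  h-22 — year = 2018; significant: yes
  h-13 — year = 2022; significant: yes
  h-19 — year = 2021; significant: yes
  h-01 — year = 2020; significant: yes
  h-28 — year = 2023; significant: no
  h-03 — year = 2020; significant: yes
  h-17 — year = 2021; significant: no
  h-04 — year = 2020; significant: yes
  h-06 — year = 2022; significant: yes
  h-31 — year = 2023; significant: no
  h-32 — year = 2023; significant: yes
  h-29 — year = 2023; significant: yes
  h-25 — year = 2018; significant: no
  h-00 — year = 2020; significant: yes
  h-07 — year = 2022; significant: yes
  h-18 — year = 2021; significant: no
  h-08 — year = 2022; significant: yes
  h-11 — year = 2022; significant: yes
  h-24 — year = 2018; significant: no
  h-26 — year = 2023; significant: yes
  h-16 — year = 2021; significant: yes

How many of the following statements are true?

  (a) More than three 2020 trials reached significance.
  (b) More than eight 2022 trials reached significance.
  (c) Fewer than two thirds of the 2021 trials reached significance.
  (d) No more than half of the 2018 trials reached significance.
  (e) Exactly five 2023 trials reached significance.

(a) 2020: |A| = 5, |A ∩ B| = 4; needs |A ∩ B| > 3 — true.
(b) 2022: |A| = 9, |A ∩ B| = 9; needs |A ∩ B| > 8 — true.
(c) 2021: |A| = 7, |A ∩ B| = 4; needs |A ∩ B| / |A| < 2/3 — true.
(d) 2018: |A| = 5, |A ∩ B| = 2; needs |A ∩ B| ≤ |A ∖ B| — true.
(e) 2023: |A| = 7, |A ∩ B| = 4; needs |A ∩ B| = 5 — false.

4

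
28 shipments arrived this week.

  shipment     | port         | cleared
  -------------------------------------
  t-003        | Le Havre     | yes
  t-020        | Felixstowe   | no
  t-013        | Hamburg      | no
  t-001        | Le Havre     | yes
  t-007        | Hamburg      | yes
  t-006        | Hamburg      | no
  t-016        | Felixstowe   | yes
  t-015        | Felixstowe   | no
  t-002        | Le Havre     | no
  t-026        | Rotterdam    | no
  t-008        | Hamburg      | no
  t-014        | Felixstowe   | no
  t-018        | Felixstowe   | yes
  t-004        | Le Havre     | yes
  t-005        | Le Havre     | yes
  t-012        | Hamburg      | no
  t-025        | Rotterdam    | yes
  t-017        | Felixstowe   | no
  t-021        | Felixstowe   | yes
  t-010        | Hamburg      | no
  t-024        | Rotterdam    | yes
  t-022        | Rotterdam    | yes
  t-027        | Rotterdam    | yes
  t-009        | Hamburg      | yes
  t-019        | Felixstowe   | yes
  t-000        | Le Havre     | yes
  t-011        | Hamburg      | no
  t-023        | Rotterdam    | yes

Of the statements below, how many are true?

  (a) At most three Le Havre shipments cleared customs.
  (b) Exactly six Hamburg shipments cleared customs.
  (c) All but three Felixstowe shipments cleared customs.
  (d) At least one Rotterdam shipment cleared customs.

(a) Le Havre: |A| = 6, |A ∩ B| = 5; needs |A ∩ B| ≤ 3 — false.
(b) Hamburg: |A| = 8, |A ∩ B| = 2; needs |A ∩ B| = 6 — false.
(c) Felixstowe: |A| = 8, |A ∩ B| = 4; needs |A ∖ B| = 3 — false.
(d) Rotterdam: |A| = 6, |A ∩ B| = 5; needs A ∩ B ≠ ∅ (|A ∩ B| ≥ 1) — true.

1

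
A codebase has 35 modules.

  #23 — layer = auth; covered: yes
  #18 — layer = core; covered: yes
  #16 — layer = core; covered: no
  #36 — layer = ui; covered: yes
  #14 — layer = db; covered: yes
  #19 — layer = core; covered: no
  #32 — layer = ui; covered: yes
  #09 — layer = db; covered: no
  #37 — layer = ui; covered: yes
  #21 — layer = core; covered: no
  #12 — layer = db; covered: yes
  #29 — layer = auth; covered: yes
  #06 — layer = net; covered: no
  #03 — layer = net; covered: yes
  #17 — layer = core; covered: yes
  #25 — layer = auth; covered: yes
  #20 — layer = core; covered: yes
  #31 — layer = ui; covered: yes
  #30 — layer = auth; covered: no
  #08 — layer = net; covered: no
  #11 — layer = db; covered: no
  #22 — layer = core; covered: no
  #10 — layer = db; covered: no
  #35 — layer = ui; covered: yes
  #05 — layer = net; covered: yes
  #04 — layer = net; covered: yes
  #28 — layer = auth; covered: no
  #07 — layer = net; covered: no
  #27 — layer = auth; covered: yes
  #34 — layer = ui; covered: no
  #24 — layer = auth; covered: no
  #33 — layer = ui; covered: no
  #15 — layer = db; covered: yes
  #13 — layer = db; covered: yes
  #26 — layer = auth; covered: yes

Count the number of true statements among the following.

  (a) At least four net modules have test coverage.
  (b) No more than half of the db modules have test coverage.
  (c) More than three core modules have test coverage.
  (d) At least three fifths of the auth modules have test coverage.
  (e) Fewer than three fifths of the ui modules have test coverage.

1

(a) net: |A| = 6, |A ∩ B| = 3; needs |A ∩ B| ≥ 4 — false.
(b) db: |A| = 7, |A ∩ B| = 4; needs |A ∩ B| ≤ |A ∖ B| — false.
(c) core: |A| = 7, |A ∩ B| = 3; needs |A ∩ B| > 3 — false.
(d) auth: |A| = 8, |A ∩ B| = 5; needs |A ∩ B| / |A| ≥ 3/5 — true.
(e) ui: |A| = 7, |A ∩ B| = 5; needs |A ∩ B| / |A| < 3/5 — false.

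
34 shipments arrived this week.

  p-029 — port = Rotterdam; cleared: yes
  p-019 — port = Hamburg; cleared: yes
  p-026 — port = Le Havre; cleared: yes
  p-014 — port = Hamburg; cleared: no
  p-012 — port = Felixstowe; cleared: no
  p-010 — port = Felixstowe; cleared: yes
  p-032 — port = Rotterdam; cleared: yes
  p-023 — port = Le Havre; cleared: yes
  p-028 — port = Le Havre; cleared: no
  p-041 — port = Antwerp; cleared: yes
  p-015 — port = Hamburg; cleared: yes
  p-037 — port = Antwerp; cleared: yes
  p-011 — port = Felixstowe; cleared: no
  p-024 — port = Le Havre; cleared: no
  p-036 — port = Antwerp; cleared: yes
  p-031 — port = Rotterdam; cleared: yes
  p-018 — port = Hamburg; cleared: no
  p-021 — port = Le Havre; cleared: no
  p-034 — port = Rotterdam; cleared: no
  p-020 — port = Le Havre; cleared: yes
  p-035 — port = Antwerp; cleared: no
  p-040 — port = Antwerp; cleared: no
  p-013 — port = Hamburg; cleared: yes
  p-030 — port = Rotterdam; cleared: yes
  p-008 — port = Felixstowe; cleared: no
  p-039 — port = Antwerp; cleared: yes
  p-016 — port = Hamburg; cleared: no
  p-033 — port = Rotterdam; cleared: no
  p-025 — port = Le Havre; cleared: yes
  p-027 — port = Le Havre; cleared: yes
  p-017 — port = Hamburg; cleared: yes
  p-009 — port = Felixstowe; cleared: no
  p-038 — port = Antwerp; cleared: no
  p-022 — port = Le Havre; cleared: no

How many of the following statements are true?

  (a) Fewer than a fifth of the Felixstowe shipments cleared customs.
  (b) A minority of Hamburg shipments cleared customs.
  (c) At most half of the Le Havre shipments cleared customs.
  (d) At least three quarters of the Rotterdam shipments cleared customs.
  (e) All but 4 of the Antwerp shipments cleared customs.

0

(a) Felixstowe: |A| = 5, |A ∩ B| = 1; needs |A ∩ B| / |A| < 1/5 — false.
(b) Hamburg: |A| = 7, |A ∩ B| = 4; needs |A ∩ B| < |A ∖ B| — false.
(c) Le Havre: |A| = 9, |A ∩ B| = 5; needs |A ∩ B| ≤ |A ∖ B| — false.
(d) Rotterdam: |A| = 6, |A ∩ B| = 4; needs |A ∩ B| / |A| ≥ 3/4 — false.
(e) Antwerp: |A| = 7, |A ∩ B| = 4; needs |A ∖ B| = 4 — false.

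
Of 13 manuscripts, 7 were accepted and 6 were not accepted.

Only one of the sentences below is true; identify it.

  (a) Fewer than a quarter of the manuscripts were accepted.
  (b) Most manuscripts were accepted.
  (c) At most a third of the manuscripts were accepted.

|A| = 13, |A ∩ B| = 7, |A ∖ B| = 6.
(a) requires |A ∩ B| / |A| < 1/4: false.
(b) requires |A ∩ B| > |A ∖ B|: true.
(c) requires |A ∩ B| / |A| ≤ 1/3: false.

(b)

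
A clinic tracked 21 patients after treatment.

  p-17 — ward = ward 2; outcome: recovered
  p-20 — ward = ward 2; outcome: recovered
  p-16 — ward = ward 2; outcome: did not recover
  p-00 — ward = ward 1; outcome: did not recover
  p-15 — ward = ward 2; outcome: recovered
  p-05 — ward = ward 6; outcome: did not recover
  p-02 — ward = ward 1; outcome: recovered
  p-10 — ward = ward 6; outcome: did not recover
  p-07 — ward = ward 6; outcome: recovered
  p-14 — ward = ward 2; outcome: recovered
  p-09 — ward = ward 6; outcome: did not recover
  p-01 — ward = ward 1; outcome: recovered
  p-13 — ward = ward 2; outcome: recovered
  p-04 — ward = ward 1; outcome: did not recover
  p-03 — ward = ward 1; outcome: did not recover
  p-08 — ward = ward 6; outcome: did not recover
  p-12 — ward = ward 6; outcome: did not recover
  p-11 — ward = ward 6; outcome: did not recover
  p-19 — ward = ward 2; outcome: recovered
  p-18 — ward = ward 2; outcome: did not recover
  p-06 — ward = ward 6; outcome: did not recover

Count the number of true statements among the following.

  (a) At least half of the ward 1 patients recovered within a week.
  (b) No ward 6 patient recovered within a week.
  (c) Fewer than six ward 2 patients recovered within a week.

(a) ward 1: |A| = 5, |A ∩ B| = 2; needs |A ∩ B| ≥ |A ∖ B| — false.
(b) ward 6: |A| = 8, |A ∩ B| = 1; needs A ∩ B = ∅ (|A ∩ B| = 0) — false.
(c) ward 2: |A| = 8, |A ∩ B| = 6; needs |A ∩ B| < 6 — false.

0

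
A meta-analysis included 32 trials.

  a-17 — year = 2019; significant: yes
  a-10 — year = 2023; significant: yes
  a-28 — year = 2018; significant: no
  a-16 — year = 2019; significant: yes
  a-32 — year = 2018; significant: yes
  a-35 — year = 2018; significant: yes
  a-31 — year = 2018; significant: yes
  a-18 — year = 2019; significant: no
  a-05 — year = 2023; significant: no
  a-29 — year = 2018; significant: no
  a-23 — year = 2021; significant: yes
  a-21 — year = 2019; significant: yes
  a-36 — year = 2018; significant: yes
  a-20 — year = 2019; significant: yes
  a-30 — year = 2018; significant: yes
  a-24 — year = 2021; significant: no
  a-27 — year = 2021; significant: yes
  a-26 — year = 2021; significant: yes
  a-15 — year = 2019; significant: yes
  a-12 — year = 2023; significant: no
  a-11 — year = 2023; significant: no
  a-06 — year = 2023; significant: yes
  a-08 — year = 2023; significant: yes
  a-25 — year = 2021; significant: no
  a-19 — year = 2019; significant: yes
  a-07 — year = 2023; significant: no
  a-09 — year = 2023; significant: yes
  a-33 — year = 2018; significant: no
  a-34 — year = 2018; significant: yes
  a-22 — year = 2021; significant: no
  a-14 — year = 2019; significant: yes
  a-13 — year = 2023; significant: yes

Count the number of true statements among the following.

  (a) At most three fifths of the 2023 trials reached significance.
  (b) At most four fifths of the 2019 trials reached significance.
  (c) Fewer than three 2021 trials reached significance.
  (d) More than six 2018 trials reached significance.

1

(a) 2023: |A| = 9, |A ∩ B| = 5; needs |A ∩ B| / |A| ≤ 3/5 — true.
(b) 2019: |A| = 8, |A ∩ B| = 7; needs |A ∩ B| / |A| ≤ 4/5 — false.
(c) 2021: |A| = 6, |A ∩ B| = 3; needs |A ∩ B| < 3 — false.
(d) 2018: |A| = 9, |A ∩ B| = 6; needs |A ∩ B| > 6 — false.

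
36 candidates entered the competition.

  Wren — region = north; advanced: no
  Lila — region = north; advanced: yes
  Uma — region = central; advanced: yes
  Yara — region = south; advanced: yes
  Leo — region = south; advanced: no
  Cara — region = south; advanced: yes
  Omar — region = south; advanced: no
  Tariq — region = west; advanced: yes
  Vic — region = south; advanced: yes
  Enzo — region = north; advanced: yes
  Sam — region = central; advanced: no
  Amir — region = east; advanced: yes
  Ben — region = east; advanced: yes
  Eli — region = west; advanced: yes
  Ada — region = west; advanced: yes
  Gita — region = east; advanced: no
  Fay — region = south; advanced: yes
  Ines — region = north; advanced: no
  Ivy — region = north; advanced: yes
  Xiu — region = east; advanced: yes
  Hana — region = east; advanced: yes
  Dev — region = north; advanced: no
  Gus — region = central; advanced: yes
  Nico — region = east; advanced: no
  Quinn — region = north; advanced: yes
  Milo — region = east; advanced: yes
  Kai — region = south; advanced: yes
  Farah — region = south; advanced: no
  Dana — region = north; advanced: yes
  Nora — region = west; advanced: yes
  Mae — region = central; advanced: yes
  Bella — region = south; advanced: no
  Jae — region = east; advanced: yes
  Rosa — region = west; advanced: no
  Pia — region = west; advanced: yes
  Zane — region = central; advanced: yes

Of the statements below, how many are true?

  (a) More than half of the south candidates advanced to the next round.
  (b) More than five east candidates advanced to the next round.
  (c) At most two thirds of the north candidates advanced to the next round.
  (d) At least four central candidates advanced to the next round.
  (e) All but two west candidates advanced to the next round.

(a) south: |A| = 9, |A ∩ B| = 5; needs |A ∩ B| > |A ∖ B| — true.
(b) east: |A| = 8, |A ∩ B| = 6; needs |A ∩ B| > 5 — true.
(c) north: |A| = 8, |A ∩ B| = 5; needs |A ∩ B| / |A| ≤ 2/3 — true.
(d) central: |A| = 5, |A ∩ B| = 4; needs |A ∩ B| ≥ 4 — true.
(e) west: |A| = 6, |A ∩ B| = 5; needs |A ∖ B| = 2 — false.

4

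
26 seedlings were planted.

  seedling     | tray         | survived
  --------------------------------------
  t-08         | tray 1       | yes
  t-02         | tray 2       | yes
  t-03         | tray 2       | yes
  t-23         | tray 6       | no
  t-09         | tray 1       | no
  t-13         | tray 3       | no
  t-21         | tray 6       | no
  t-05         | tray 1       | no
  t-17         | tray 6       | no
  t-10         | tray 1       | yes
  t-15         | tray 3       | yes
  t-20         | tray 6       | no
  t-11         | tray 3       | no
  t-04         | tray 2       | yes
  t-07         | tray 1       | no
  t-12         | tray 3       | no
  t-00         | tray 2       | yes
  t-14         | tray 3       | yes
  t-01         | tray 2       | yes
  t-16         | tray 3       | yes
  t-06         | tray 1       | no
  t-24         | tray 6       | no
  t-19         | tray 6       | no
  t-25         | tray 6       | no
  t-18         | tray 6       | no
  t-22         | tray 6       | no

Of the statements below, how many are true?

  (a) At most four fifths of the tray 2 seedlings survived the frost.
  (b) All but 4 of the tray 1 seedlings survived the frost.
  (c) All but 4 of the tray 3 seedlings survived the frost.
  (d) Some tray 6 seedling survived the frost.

(a) tray 2: |A| = 5, |A ∩ B| = 5; needs |A ∩ B| / |A| ≤ 4/5 — false.
(b) tray 1: |A| = 6, |A ∩ B| = 2; needs |A ∖ B| = 4 — true.
(c) tray 3: |A| = 6, |A ∩ B| = 3; needs |A ∖ B| = 4 — false.
(d) tray 6: |A| = 9, |A ∩ B| = 0; needs A ∩ B ≠ ∅ (|A ∩ B| ≥ 1) — false.

1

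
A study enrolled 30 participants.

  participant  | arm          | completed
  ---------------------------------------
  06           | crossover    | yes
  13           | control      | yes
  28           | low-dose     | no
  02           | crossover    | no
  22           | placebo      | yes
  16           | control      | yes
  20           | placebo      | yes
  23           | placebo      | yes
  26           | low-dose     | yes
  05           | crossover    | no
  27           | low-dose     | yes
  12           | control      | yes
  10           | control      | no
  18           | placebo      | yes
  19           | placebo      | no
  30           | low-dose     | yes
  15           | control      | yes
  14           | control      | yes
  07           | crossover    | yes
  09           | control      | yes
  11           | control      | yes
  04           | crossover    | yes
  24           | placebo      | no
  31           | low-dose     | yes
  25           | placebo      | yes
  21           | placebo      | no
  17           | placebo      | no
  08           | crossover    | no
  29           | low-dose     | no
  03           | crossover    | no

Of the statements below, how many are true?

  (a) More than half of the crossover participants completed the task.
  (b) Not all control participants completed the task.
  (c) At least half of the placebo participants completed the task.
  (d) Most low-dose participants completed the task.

3

(a) crossover: |A| = 7, |A ∩ B| = 3; needs |A ∩ B| > |A ∖ B| — false.
(b) control: |A| = 8, |A ∩ B| = 7; needs A ⊄ B (|A ∖ B| ≥ 1) — true.
(c) placebo: |A| = 9, |A ∩ B| = 5; needs |A ∩ B| ≥ |A ∖ B| — true.
(d) low-dose: |A| = 6, |A ∩ B| = 4; needs |A ∩ B| > |A ∖ B| — true.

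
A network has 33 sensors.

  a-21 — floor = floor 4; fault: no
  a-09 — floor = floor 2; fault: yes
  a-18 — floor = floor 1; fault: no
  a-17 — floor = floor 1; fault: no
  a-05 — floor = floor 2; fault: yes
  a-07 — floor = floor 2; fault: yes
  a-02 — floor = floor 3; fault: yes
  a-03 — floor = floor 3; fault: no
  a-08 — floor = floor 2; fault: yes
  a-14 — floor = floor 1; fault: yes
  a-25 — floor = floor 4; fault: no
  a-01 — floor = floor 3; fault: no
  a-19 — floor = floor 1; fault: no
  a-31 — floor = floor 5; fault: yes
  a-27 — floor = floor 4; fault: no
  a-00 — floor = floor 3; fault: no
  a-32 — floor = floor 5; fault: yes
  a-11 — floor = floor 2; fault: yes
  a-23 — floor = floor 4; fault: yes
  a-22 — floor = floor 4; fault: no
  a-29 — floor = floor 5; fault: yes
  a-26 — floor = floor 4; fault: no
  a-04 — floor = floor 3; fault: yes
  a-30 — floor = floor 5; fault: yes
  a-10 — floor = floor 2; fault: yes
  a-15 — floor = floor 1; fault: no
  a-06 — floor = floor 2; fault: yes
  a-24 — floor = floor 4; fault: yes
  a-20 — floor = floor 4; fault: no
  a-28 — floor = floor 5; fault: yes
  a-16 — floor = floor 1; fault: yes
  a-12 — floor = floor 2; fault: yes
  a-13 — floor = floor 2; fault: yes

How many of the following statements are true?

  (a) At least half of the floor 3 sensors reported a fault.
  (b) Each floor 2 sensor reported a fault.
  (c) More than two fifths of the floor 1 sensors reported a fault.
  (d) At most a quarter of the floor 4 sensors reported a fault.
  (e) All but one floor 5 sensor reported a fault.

(a) floor 3: |A| = 5, |A ∩ B| = 2; needs |A ∩ B| ≥ |A ∖ B| — false.
(b) floor 2: |A| = 9, |A ∩ B| = 9; needs A ⊆ B, i.e. every element of A is in B (|A ∖ B| = 0) — true.
(c) floor 1: |A| = 6, |A ∩ B| = 2; needs |A ∩ B| / |A| > 2/5 — false.
(d) floor 4: |A| = 8, |A ∩ B| = 2; needs |A ∩ B| / |A| ≤ 1/4 — true.
(e) floor 5: |A| = 5, |A ∩ B| = 5; needs |A ∖ B| = 1 — false.

2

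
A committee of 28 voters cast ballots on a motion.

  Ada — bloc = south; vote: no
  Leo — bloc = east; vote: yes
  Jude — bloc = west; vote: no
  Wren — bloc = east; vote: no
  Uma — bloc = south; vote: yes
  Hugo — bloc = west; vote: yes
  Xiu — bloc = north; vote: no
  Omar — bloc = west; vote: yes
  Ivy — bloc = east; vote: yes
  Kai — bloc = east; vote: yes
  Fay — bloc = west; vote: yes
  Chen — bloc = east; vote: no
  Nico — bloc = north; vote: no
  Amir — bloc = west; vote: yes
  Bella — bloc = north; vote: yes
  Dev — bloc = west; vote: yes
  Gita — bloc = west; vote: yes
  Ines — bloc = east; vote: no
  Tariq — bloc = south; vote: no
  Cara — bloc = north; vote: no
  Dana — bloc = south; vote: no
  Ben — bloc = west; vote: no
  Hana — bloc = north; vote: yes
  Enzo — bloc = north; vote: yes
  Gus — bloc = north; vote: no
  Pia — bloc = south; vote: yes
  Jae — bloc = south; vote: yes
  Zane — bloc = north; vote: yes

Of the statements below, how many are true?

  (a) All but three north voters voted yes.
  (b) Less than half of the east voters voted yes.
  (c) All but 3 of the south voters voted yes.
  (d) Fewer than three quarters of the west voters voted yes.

(a) north: |A| = 8, |A ∩ B| = 4; needs |A ∖ B| = 3 — false.
(b) east: |A| = 6, |A ∩ B| = 3; needs |A ∩ B| < |A ∖ B| — false.
(c) south: |A| = 6, |A ∩ B| = 3; needs |A ∖ B| = 3 — true.
(d) west: |A| = 8, |A ∩ B| = 6; needs |A ∩ B| / |A| < 3/4 — false.

1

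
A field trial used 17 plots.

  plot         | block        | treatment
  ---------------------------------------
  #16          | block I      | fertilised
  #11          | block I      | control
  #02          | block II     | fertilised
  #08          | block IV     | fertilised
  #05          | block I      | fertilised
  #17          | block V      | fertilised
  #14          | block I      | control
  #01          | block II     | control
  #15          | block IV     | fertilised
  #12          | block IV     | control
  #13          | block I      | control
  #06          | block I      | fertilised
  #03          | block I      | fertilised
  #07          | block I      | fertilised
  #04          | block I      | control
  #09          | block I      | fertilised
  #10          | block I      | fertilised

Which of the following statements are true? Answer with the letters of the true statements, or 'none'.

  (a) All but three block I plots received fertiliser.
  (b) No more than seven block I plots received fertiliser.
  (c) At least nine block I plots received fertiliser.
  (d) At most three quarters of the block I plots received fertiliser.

(b), (d)

|A| = 11, |A ∩ B| = 7, |A ∖ B| = 4.
(a) |A ∖ B| = 3: fails.
(b) |A ∩ B| ≤ 7: holds.
(c) |A ∩ B| ≥ 9: fails.
(d) |A ∩ B| / |A| ≤ 3/4: holds.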